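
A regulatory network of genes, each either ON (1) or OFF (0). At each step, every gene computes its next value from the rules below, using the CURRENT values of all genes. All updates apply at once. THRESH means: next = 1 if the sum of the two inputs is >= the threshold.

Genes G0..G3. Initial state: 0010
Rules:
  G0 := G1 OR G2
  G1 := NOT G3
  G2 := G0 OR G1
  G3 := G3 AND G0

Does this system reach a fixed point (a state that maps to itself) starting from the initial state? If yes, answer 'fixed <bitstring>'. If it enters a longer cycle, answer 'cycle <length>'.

Step 0: 0010
Step 1: G0=G1|G2=0|1=1 G1=NOT G3=NOT 0=1 G2=G0|G1=0|0=0 G3=G3&G0=0&0=0 -> 1100
Step 2: G0=G1|G2=1|0=1 G1=NOT G3=NOT 0=1 G2=G0|G1=1|1=1 G3=G3&G0=0&1=0 -> 1110
Step 3: G0=G1|G2=1|1=1 G1=NOT G3=NOT 0=1 G2=G0|G1=1|1=1 G3=G3&G0=0&1=0 -> 1110
Fixed point reached at step 2: 1110

Answer: fixed 1110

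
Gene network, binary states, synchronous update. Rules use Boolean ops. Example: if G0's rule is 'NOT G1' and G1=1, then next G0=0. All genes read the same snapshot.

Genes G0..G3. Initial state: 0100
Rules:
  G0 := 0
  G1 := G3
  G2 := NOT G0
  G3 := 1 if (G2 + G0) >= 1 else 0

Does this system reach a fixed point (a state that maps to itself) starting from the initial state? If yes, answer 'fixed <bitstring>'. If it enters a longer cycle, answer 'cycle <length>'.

Answer: fixed 0111

Derivation:
Step 0: 0100
Step 1: G0=0(const) G1=G3=0 G2=NOT G0=NOT 0=1 G3=(0+0>=1)=0 -> 0010
Step 2: G0=0(const) G1=G3=0 G2=NOT G0=NOT 0=1 G3=(1+0>=1)=1 -> 0011
Step 3: G0=0(const) G1=G3=1 G2=NOT G0=NOT 0=1 G3=(1+0>=1)=1 -> 0111
Step 4: G0=0(const) G1=G3=1 G2=NOT G0=NOT 0=1 G3=(1+0>=1)=1 -> 0111
Fixed point reached at step 3: 0111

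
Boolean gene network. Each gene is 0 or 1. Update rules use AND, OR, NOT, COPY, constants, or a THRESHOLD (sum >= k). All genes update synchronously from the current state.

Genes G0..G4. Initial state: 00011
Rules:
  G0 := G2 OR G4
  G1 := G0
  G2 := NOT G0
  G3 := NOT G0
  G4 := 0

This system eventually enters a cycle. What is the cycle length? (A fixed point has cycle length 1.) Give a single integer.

Step 0: 00011
Step 1: G0=G2|G4=0|1=1 G1=G0=0 G2=NOT G0=NOT 0=1 G3=NOT G0=NOT 0=1 G4=0(const) -> 10110
Step 2: G0=G2|G4=1|0=1 G1=G0=1 G2=NOT G0=NOT 1=0 G3=NOT G0=NOT 1=0 G4=0(const) -> 11000
Step 3: G0=G2|G4=0|0=0 G1=G0=1 G2=NOT G0=NOT 1=0 G3=NOT G0=NOT 1=0 G4=0(const) -> 01000
Step 4: G0=G2|G4=0|0=0 G1=G0=0 G2=NOT G0=NOT 0=1 G3=NOT G0=NOT 0=1 G4=0(const) -> 00110
Step 5: G0=G2|G4=1|0=1 G1=G0=0 G2=NOT G0=NOT 0=1 G3=NOT G0=NOT 0=1 G4=0(const) -> 10110
State from step 5 equals state from step 1 -> cycle length 4

Answer: 4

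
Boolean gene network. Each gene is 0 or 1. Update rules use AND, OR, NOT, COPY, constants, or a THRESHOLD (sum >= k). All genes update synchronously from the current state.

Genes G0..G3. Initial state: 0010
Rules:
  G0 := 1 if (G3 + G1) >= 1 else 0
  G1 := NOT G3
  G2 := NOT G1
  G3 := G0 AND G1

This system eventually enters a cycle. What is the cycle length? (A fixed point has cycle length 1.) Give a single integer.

Answer: 5

Derivation:
Step 0: 0010
Step 1: G0=(0+0>=1)=0 G1=NOT G3=NOT 0=1 G2=NOT G1=NOT 0=1 G3=G0&G1=0&0=0 -> 0110
Step 2: G0=(0+1>=1)=1 G1=NOT G3=NOT 0=1 G2=NOT G1=NOT 1=0 G3=G0&G1=0&1=0 -> 1100
Step 3: G0=(0+1>=1)=1 G1=NOT G3=NOT 0=1 G2=NOT G1=NOT 1=0 G3=G0&G1=1&1=1 -> 1101
Step 4: G0=(1+1>=1)=1 G1=NOT G3=NOT 1=0 G2=NOT G1=NOT 1=0 G3=G0&G1=1&1=1 -> 1001
Step 5: G0=(1+0>=1)=1 G1=NOT G3=NOT 1=0 G2=NOT G1=NOT 0=1 G3=G0&G1=1&0=0 -> 1010
Step 6: G0=(0+0>=1)=0 G1=NOT G3=NOT 0=1 G2=NOT G1=NOT 0=1 G3=G0&G1=1&0=0 -> 0110
State from step 6 equals state from step 1 -> cycle length 5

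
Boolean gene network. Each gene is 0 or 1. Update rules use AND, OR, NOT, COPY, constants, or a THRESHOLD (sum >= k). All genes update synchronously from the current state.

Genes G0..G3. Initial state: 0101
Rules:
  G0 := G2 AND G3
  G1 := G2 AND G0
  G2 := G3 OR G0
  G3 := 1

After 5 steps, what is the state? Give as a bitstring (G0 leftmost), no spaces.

Step 1: G0=G2&G3=0&1=0 G1=G2&G0=0&0=0 G2=G3|G0=1|0=1 G3=1(const) -> 0011
Step 2: G0=G2&G3=1&1=1 G1=G2&G0=1&0=0 G2=G3|G0=1|0=1 G3=1(const) -> 1011
Step 3: G0=G2&G3=1&1=1 G1=G2&G0=1&1=1 G2=G3|G0=1|1=1 G3=1(const) -> 1111
Step 4: G0=G2&G3=1&1=1 G1=G2&G0=1&1=1 G2=G3|G0=1|1=1 G3=1(const) -> 1111
Step 5: G0=G2&G3=1&1=1 G1=G2&G0=1&1=1 G2=G3|G0=1|1=1 G3=1(const) -> 1111

1111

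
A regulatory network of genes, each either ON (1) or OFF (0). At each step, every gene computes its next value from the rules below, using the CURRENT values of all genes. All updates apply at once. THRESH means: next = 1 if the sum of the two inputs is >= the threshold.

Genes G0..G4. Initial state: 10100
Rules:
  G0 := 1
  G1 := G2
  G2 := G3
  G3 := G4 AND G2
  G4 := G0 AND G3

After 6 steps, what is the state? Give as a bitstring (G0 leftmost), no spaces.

Step 1: G0=1(const) G1=G2=1 G2=G3=0 G3=G4&G2=0&1=0 G4=G0&G3=1&0=0 -> 11000
Step 2: G0=1(const) G1=G2=0 G2=G3=0 G3=G4&G2=0&0=0 G4=G0&G3=1&0=0 -> 10000
Step 3: G0=1(const) G1=G2=0 G2=G3=0 G3=G4&G2=0&0=0 G4=G0&G3=1&0=0 -> 10000
Step 4: G0=1(const) G1=G2=0 G2=G3=0 G3=G4&G2=0&0=0 G4=G0&G3=1&0=0 -> 10000
Step 5: G0=1(const) G1=G2=0 G2=G3=0 G3=G4&G2=0&0=0 G4=G0&G3=1&0=0 -> 10000
Step 6: G0=1(const) G1=G2=0 G2=G3=0 G3=G4&G2=0&0=0 G4=G0&G3=1&0=0 -> 10000

10000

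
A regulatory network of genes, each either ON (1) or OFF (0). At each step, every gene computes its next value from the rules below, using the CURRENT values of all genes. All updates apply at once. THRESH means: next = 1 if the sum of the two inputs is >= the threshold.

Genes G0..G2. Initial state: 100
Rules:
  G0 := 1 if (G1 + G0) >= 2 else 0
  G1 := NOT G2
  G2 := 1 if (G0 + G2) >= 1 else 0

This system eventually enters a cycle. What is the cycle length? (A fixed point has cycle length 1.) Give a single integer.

Step 0: 100
Step 1: G0=(0+1>=2)=0 G1=NOT G2=NOT 0=1 G2=(1+0>=1)=1 -> 011
Step 2: G0=(1+0>=2)=0 G1=NOT G2=NOT 1=0 G2=(0+1>=1)=1 -> 001
Step 3: G0=(0+0>=2)=0 G1=NOT G2=NOT 1=0 G2=(0+1>=1)=1 -> 001
State from step 3 equals state from step 2 -> cycle length 1

Answer: 1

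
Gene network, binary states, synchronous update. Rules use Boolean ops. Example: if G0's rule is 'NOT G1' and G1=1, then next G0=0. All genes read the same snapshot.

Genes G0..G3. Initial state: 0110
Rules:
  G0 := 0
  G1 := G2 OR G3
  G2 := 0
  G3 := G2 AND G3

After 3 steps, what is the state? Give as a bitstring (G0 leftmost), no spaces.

Step 1: G0=0(const) G1=G2|G3=1|0=1 G2=0(const) G3=G2&G3=1&0=0 -> 0100
Step 2: G0=0(const) G1=G2|G3=0|0=0 G2=0(const) G3=G2&G3=0&0=0 -> 0000
Step 3: G0=0(const) G1=G2|G3=0|0=0 G2=0(const) G3=G2&G3=0&0=0 -> 0000

0000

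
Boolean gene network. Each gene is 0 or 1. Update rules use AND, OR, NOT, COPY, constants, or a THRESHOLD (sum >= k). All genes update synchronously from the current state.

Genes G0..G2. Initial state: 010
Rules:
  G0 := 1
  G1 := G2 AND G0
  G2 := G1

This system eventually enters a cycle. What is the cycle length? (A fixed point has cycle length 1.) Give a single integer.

Answer: 2

Derivation:
Step 0: 010
Step 1: G0=1(const) G1=G2&G0=0&0=0 G2=G1=1 -> 101
Step 2: G0=1(const) G1=G2&G0=1&1=1 G2=G1=0 -> 110
Step 3: G0=1(const) G1=G2&G0=0&1=0 G2=G1=1 -> 101
State from step 3 equals state from step 1 -> cycle length 2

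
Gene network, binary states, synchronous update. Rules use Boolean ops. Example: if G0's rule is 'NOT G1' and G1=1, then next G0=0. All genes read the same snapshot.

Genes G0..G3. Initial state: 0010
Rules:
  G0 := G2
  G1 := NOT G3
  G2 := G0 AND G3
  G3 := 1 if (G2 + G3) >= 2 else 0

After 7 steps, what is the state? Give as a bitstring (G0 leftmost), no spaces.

Step 1: G0=G2=1 G1=NOT G3=NOT 0=1 G2=G0&G3=0&0=0 G3=(1+0>=2)=0 -> 1100
Step 2: G0=G2=0 G1=NOT G3=NOT 0=1 G2=G0&G3=1&0=0 G3=(0+0>=2)=0 -> 0100
Step 3: G0=G2=0 G1=NOT G3=NOT 0=1 G2=G0&G3=0&0=0 G3=(0+0>=2)=0 -> 0100
Step 4: G0=G2=0 G1=NOT G3=NOT 0=1 G2=G0&G3=0&0=0 G3=(0+0>=2)=0 -> 0100
Step 5: G0=G2=0 G1=NOT G3=NOT 0=1 G2=G0&G3=0&0=0 G3=(0+0>=2)=0 -> 0100
Step 6: G0=G2=0 G1=NOT G3=NOT 0=1 G2=G0&G3=0&0=0 G3=(0+0>=2)=0 -> 0100
Step 7: G0=G2=0 G1=NOT G3=NOT 0=1 G2=G0&G3=0&0=0 G3=(0+0>=2)=0 -> 0100

0100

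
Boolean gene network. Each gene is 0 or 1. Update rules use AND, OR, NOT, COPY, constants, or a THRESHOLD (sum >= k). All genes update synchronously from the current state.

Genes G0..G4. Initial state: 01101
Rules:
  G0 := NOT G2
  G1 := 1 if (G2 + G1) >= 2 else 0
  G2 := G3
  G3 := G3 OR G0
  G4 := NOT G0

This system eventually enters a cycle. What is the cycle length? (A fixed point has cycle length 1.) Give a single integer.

Answer: 1

Derivation:
Step 0: 01101
Step 1: G0=NOT G2=NOT 1=0 G1=(1+1>=2)=1 G2=G3=0 G3=G3|G0=0|0=0 G4=NOT G0=NOT 0=1 -> 01001
Step 2: G0=NOT G2=NOT 0=1 G1=(0+1>=2)=0 G2=G3=0 G3=G3|G0=0|0=0 G4=NOT G0=NOT 0=1 -> 10001
Step 3: G0=NOT G2=NOT 0=1 G1=(0+0>=2)=0 G2=G3=0 G3=G3|G0=0|1=1 G4=NOT G0=NOT 1=0 -> 10010
Step 4: G0=NOT G2=NOT 0=1 G1=(0+0>=2)=0 G2=G3=1 G3=G3|G0=1|1=1 G4=NOT G0=NOT 1=0 -> 10110
Step 5: G0=NOT G2=NOT 1=0 G1=(1+0>=2)=0 G2=G3=1 G3=G3|G0=1|1=1 G4=NOT G0=NOT 1=0 -> 00110
Step 6: G0=NOT G2=NOT 1=0 G1=(1+0>=2)=0 G2=G3=1 G3=G3|G0=1|0=1 G4=NOT G0=NOT 0=1 -> 00111
Step 7: G0=NOT G2=NOT 1=0 G1=(1+0>=2)=0 G2=G3=1 G3=G3|G0=1|0=1 G4=NOT G0=NOT 0=1 -> 00111
State from step 7 equals state from step 6 -> cycle length 1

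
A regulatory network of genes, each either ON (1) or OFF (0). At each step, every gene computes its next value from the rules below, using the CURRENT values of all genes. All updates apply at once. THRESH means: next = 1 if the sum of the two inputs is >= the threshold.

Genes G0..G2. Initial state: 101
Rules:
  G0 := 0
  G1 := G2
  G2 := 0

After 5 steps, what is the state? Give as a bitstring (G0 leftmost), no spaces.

Step 1: G0=0(const) G1=G2=1 G2=0(const) -> 010
Step 2: G0=0(const) G1=G2=0 G2=0(const) -> 000
Step 3: G0=0(const) G1=G2=0 G2=0(const) -> 000
Step 4: G0=0(const) G1=G2=0 G2=0(const) -> 000
Step 5: G0=0(const) G1=G2=0 G2=0(const) -> 000

000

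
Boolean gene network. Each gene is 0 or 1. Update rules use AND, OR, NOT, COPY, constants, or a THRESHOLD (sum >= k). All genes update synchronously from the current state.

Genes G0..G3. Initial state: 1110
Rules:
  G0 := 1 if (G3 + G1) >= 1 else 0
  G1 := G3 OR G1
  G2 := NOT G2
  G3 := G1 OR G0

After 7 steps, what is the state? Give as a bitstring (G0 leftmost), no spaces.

Step 1: G0=(0+1>=1)=1 G1=G3|G1=0|1=1 G2=NOT G2=NOT 1=0 G3=G1|G0=1|1=1 -> 1101
Step 2: G0=(1+1>=1)=1 G1=G3|G1=1|1=1 G2=NOT G2=NOT 0=1 G3=G1|G0=1|1=1 -> 1111
Step 3: G0=(1+1>=1)=1 G1=G3|G1=1|1=1 G2=NOT G2=NOT 1=0 G3=G1|G0=1|1=1 -> 1101
Step 4: G0=(1+1>=1)=1 G1=G3|G1=1|1=1 G2=NOT G2=NOT 0=1 G3=G1|G0=1|1=1 -> 1111
Step 5: G0=(1+1>=1)=1 G1=G3|G1=1|1=1 G2=NOT G2=NOT 1=0 G3=G1|G0=1|1=1 -> 1101
Step 6: G0=(1+1>=1)=1 G1=G3|G1=1|1=1 G2=NOT G2=NOT 0=1 G3=G1|G0=1|1=1 -> 1111
Step 7: G0=(1+1>=1)=1 G1=G3|G1=1|1=1 G2=NOT G2=NOT 1=0 G3=G1|G0=1|1=1 -> 1101

1101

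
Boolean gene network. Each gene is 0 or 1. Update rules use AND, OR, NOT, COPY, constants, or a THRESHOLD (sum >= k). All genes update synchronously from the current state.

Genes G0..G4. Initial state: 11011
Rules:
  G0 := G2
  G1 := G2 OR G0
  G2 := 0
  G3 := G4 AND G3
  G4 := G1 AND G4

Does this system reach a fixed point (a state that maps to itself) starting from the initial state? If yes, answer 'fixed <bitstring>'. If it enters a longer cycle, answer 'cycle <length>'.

Step 0: 11011
Step 1: G0=G2=0 G1=G2|G0=0|1=1 G2=0(const) G3=G4&G3=1&1=1 G4=G1&G4=1&1=1 -> 01011
Step 2: G0=G2=0 G1=G2|G0=0|0=0 G2=0(const) G3=G4&G3=1&1=1 G4=G1&G4=1&1=1 -> 00011
Step 3: G0=G2=0 G1=G2|G0=0|0=0 G2=0(const) G3=G4&G3=1&1=1 G4=G1&G4=0&1=0 -> 00010
Step 4: G0=G2=0 G1=G2|G0=0|0=0 G2=0(const) G3=G4&G3=0&1=0 G4=G1&G4=0&0=0 -> 00000
Step 5: G0=G2=0 G1=G2|G0=0|0=0 G2=0(const) G3=G4&G3=0&0=0 G4=G1&G4=0&0=0 -> 00000
Fixed point reached at step 4: 00000

Answer: fixed 00000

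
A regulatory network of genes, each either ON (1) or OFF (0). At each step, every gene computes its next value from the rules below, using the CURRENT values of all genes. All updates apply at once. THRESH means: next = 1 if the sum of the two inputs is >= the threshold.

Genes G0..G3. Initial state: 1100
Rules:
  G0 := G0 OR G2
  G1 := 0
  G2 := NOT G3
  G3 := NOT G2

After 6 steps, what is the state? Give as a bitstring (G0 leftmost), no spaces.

Step 1: G0=G0|G2=1|0=1 G1=0(const) G2=NOT G3=NOT 0=1 G3=NOT G2=NOT 0=1 -> 1011
Step 2: G0=G0|G2=1|1=1 G1=0(const) G2=NOT G3=NOT 1=0 G3=NOT G2=NOT 1=0 -> 1000
Step 3: G0=G0|G2=1|0=1 G1=0(const) G2=NOT G3=NOT 0=1 G3=NOT G2=NOT 0=1 -> 1011
Step 4: G0=G0|G2=1|1=1 G1=0(const) G2=NOT G3=NOT 1=0 G3=NOT G2=NOT 1=0 -> 1000
Step 5: G0=G0|G2=1|0=1 G1=0(const) G2=NOT G3=NOT 0=1 G3=NOT G2=NOT 0=1 -> 1011
Step 6: G0=G0|G2=1|1=1 G1=0(const) G2=NOT G3=NOT 1=0 G3=NOT G2=NOT 1=0 -> 1000

1000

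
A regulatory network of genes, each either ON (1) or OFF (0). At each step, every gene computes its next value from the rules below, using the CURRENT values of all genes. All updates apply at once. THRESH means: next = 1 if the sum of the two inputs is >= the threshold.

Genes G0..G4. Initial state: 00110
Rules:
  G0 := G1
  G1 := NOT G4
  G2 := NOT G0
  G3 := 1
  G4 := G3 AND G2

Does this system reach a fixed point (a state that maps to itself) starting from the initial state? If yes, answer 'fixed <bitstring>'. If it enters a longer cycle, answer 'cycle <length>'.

Answer: cycle 4

Derivation:
Step 0: 00110
Step 1: G0=G1=0 G1=NOT G4=NOT 0=1 G2=NOT G0=NOT 0=1 G3=1(const) G4=G3&G2=1&1=1 -> 01111
Step 2: G0=G1=1 G1=NOT G4=NOT 1=0 G2=NOT G0=NOT 0=1 G3=1(const) G4=G3&G2=1&1=1 -> 10111
Step 3: G0=G1=0 G1=NOT G4=NOT 1=0 G2=NOT G0=NOT 1=0 G3=1(const) G4=G3&G2=1&1=1 -> 00011
Step 4: G0=G1=0 G1=NOT G4=NOT 1=0 G2=NOT G0=NOT 0=1 G3=1(const) G4=G3&G2=1&0=0 -> 00110
Cycle of length 4 starting at step 0 -> no fixed point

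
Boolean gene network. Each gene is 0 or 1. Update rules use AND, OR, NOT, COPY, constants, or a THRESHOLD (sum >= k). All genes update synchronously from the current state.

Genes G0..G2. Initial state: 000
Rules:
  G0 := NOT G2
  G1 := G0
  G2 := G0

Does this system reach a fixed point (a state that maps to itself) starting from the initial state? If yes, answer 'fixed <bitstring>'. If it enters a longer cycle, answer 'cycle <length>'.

Step 0: 000
Step 1: G0=NOT G2=NOT 0=1 G1=G0=0 G2=G0=0 -> 100
Step 2: G0=NOT G2=NOT 0=1 G1=G0=1 G2=G0=1 -> 111
Step 3: G0=NOT G2=NOT 1=0 G1=G0=1 G2=G0=1 -> 011
Step 4: G0=NOT G2=NOT 1=0 G1=G0=0 G2=G0=0 -> 000
Cycle of length 4 starting at step 0 -> no fixed point

Answer: cycle 4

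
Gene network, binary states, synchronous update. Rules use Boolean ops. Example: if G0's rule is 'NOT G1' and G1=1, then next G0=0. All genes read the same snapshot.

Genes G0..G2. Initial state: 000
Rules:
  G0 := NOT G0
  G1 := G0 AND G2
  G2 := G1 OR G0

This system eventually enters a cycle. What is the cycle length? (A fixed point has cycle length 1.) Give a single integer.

Answer: 2

Derivation:
Step 0: 000
Step 1: G0=NOT G0=NOT 0=1 G1=G0&G2=0&0=0 G2=G1|G0=0|0=0 -> 100
Step 2: G0=NOT G0=NOT 1=0 G1=G0&G2=1&0=0 G2=G1|G0=0|1=1 -> 001
Step 3: G0=NOT G0=NOT 0=1 G1=G0&G2=0&1=0 G2=G1|G0=0|0=0 -> 100
State from step 3 equals state from step 1 -> cycle length 2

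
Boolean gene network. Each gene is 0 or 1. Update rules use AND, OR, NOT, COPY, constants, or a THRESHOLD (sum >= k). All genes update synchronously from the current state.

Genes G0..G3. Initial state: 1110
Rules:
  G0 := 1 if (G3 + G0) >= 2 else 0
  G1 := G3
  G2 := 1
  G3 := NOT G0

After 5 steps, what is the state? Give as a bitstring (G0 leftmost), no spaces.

Step 1: G0=(0+1>=2)=0 G1=G3=0 G2=1(const) G3=NOT G0=NOT 1=0 -> 0010
Step 2: G0=(0+0>=2)=0 G1=G3=0 G2=1(const) G3=NOT G0=NOT 0=1 -> 0011
Step 3: G0=(1+0>=2)=0 G1=G3=1 G2=1(const) G3=NOT G0=NOT 0=1 -> 0111
Step 4: G0=(1+0>=2)=0 G1=G3=1 G2=1(const) G3=NOT G0=NOT 0=1 -> 0111
Step 5: G0=(1+0>=2)=0 G1=G3=1 G2=1(const) G3=NOT G0=NOT 0=1 -> 0111

0111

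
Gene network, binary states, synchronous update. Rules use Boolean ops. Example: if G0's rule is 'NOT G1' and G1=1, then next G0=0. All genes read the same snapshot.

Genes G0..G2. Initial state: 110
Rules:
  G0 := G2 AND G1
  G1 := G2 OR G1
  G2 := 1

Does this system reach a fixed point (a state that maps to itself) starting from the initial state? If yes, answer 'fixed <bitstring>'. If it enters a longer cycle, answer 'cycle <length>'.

Step 0: 110
Step 1: G0=G2&G1=0&1=0 G1=G2|G1=0|1=1 G2=1(const) -> 011
Step 2: G0=G2&G1=1&1=1 G1=G2|G1=1|1=1 G2=1(const) -> 111
Step 3: G0=G2&G1=1&1=1 G1=G2|G1=1|1=1 G2=1(const) -> 111
Fixed point reached at step 2: 111

Answer: fixed 111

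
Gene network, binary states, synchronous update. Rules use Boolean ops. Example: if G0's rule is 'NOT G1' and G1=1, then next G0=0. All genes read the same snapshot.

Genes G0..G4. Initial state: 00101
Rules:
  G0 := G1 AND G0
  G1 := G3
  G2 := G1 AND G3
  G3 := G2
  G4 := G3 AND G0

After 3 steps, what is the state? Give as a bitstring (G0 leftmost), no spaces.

Step 1: G0=G1&G0=0&0=0 G1=G3=0 G2=G1&G3=0&0=0 G3=G2=1 G4=G3&G0=0&0=0 -> 00010
Step 2: G0=G1&G0=0&0=0 G1=G3=1 G2=G1&G3=0&1=0 G3=G2=0 G4=G3&G0=1&0=0 -> 01000
Step 3: G0=G1&G0=1&0=0 G1=G3=0 G2=G1&G3=1&0=0 G3=G2=0 G4=G3&G0=0&0=0 -> 00000

00000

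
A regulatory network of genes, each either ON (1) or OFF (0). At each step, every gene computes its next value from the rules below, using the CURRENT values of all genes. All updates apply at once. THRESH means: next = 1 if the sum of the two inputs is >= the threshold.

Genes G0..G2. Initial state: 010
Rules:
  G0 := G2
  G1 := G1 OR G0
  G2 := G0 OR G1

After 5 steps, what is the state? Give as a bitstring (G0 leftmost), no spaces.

Step 1: G0=G2=0 G1=G1|G0=1|0=1 G2=G0|G1=0|1=1 -> 011
Step 2: G0=G2=1 G1=G1|G0=1|0=1 G2=G0|G1=0|1=1 -> 111
Step 3: G0=G2=1 G1=G1|G0=1|1=1 G2=G0|G1=1|1=1 -> 111
Step 4: G0=G2=1 G1=G1|G0=1|1=1 G2=G0|G1=1|1=1 -> 111
Step 5: G0=G2=1 G1=G1|G0=1|1=1 G2=G0|G1=1|1=1 -> 111

111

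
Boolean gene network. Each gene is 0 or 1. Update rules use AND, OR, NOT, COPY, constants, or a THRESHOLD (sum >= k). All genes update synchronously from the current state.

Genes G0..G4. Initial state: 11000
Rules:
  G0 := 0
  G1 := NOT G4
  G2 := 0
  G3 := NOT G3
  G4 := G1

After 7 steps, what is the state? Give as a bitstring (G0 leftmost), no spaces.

Step 1: G0=0(const) G1=NOT G4=NOT 0=1 G2=0(const) G3=NOT G3=NOT 0=1 G4=G1=1 -> 01011
Step 2: G0=0(const) G1=NOT G4=NOT 1=0 G2=0(const) G3=NOT G3=NOT 1=0 G4=G1=1 -> 00001
Step 3: G0=0(const) G1=NOT G4=NOT 1=0 G2=0(const) G3=NOT G3=NOT 0=1 G4=G1=0 -> 00010
Step 4: G0=0(const) G1=NOT G4=NOT 0=1 G2=0(const) G3=NOT G3=NOT 1=0 G4=G1=0 -> 01000
Step 5: G0=0(const) G1=NOT G4=NOT 0=1 G2=0(const) G3=NOT G3=NOT 0=1 G4=G1=1 -> 01011
Step 6: G0=0(const) G1=NOT G4=NOT 1=0 G2=0(const) G3=NOT G3=NOT 1=0 G4=G1=1 -> 00001
Step 7: G0=0(const) G1=NOT G4=NOT 1=0 G2=0(const) G3=NOT G3=NOT 0=1 G4=G1=0 -> 00010

00010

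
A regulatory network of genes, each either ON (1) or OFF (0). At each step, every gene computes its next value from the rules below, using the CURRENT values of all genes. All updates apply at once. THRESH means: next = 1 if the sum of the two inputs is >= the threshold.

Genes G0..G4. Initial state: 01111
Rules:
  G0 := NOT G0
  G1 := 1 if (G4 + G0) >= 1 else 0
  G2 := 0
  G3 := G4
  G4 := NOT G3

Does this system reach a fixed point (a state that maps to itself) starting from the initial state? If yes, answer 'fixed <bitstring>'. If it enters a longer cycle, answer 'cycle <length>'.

Step 0: 01111
Step 1: G0=NOT G0=NOT 0=1 G1=(1+0>=1)=1 G2=0(const) G3=G4=1 G4=NOT G3=NOT 1=0 -> 11010
Step 2: G0=NOT G0=NOT 1=0 G1=(0+1>=1)=1 G2=0(const) G3=G4=0 G4=NOT G3=NOT 1=0 -> 01000
Step 3: G0=NOT G0=NOT 0=1 G1=(0+0>=1)=0 G2=0(const) G3=G4=0 G4=NOT G3=NOT 0=1 -> 10001
Step 4: G0=NOT G0=NOT 1=0 G1=(1+1>=1)=1 G2=0(const) G3=G4=1 G4=NOT G3=NOT 0=1 -> 01011
Step 5: G0=NOT G0=NOT 0=1 G1=(1+0>=1)=1 G2=0(const) G3=G4=1 G4=NOT G3=NOT 1=0 -> 11010
Cycle of length 4 starting at step 1 -> no fixed point

Answer: cycle 4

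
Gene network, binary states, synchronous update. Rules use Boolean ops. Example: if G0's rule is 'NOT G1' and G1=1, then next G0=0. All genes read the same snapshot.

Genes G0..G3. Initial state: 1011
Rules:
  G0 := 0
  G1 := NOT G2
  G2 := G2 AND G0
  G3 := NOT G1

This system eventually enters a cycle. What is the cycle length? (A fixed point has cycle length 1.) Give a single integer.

Step 0: 1011
Step 1: G0=0(const) G1=NOT G2=NOT 1=0 G2=G2&G0=1&1=1 G3=NOT G1=NOT 0=1 -> 0011
Step 2: G0=0(const) G1=NOT G2=NOT 1=0 G2=G2&G0=1&0=0 G3=NOT G1=NOT 0=1 -> 0001
Step 3: G0=0(const) G1=NOT G2=NOT 0=1 G2=G2&G0=0&0=0 G3=NOT G1=NOT 0=1 -> 0101
Step 4: G0=0(const) G1=NOT G2=NOT 0=1 G2=G2&G0=0&0=0 G3=NOT G1=NOT 1=0 -> 0100
Step 5: G0=0(const) G1=NOT G2=NOT 0=1 G2=G2&G0=0&0=0 G3=NOT G1=NOT 1=0 -> 0100
State from step 5 equals state from step 4 -> cycle length 1

Answer: 1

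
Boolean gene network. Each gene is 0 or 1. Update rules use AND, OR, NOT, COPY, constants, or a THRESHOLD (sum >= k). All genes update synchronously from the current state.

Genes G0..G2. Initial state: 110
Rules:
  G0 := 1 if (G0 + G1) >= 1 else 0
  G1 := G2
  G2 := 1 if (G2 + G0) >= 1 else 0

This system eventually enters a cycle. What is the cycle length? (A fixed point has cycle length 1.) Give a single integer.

Step 0: 110
Step 1: G0=(1+1>=1)=1 G1=G2=0 G2=(0+1>=1)=1 -> 101
Step 2: G0=(1+0>=1)=1 G1=G2=1 G2=(1+1>=1)=1 -> 111
Step 3: G0=(1+1>=1)=1 G1=G2=1 G2=(1+1>=1)=1 -> 111
State from step 3 equals state from step 2 -> cycle length 1

Answer: 1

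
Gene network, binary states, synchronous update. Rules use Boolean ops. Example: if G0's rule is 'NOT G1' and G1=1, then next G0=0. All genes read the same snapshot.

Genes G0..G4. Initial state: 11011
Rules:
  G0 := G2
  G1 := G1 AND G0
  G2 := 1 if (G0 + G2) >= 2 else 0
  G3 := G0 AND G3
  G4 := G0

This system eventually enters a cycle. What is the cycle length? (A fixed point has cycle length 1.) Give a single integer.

Answer: 1

Derivation:
Step 0: 11011
Step 1: G0=G2=0 G1=G1&G0=1&1=1 G2=(1+0>=2)=0 G3=G0&G3=1&1=1 G4=G0=1 -> 01011
Step 2: G0=G2=0 G1=G1&G0=1&0=0 G2=(0+0>=2)=0 G3=G0&G3=0&1=0 G4=G0=0 -> 00000
Step 3: G0=G2=0 G1=G1&G0=0&0=0 G2=(0+0>=2)=0 G3=G0&G3=0&0=0 G4=G0=0 -> 00000
State from step 3 equals state from step 2 -> cycle length 1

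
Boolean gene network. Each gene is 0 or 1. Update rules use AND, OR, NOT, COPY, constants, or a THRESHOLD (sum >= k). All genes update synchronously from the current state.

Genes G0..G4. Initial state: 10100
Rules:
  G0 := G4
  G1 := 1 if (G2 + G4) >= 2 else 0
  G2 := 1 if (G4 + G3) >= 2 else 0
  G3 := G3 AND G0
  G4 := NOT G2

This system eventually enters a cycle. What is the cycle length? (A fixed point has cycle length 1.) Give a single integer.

Step 0: 10100
Step 1: G0=G4=0 G1=(1+0>=2)=0 G2=(0+0>=2)=0 G3=G3&G0=0&1=0 G4=NOT G2=NOT 1=0 -> 00000
Step 2: G0=G4=0 G1=(0+0>=2)=0 G2=(0+0>=2)=0 G3=G3&G0=0&0=0 G4=NOT G2=NOT 0=1 -> 00001
Step 3: G0=G4=1 G1=(0+1>=2)=0 G2=(1+0>=2)=0 G3=G3&G0=0&0=0 G4=NOT G2=NOT 0=1 -> 10001
Step 4: G0=G4=1 G1=(0+1>=2)=0 G2=(1+0>=2)=0 G3=G3&G0=0&1=0 G4=NOT G2=NOT 0=1 -> 10001
State from step 4 equals state from step 3 -> cycle length 1

Answer: 1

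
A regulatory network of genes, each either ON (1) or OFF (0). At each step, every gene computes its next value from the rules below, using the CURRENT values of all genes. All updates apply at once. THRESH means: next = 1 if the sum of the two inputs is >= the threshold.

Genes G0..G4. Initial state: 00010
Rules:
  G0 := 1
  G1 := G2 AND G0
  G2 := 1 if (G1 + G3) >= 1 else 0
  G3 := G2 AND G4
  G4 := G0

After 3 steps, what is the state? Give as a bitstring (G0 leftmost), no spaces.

Step 1: G0=1(const) G1=G2&G0=0&0=0 G2=(0+1>=1)=1 G3=G2&G4=0&0=0 G4=G0=0 -> 10100
Step 2: G0=1(const) G1=G2&G0=1&1=1 G2=(0+0>=1)=0 G3=G2&G4=1&0=0 G4=G0=1 -> 11001
Step 3: G0=1(const) G1=G2&G0=0&1=0 G2=(1+0>=1)=1 G3=G2&G4=0&1=0 G4=G0=1 -> 10101

10101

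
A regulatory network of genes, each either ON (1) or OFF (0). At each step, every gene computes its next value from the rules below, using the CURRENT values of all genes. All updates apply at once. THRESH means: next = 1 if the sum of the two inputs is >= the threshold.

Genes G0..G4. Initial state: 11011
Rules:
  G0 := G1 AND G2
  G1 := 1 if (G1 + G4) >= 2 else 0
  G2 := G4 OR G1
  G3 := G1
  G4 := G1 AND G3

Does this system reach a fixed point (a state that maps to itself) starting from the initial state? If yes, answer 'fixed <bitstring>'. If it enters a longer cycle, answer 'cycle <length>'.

Step 0: 11011
Step 1: G0=G1&G2=1&0=0 G1=(1+1>=2)=1 G2=G4|G1=1|1=1 G3=G1=1 G4=G1&G3=1&1=1 -> 01111
Step 2: G0=G1&G2=1&1=1 G1=(1+1>=2)=1 G2=G4|G1=1|1=1 G3=G1=1 G4=G1&G3=1&1=1 -> 11111
Step 3: G0=G1&G2=1&1=1 G1=(1+1>=2)=1 G2=G4|G1=1|1=1 G3=G1=1 G4=G1&G3=1&1=1 -> 11111
Fixed point reached at step 2: 11111

Answer: fixed 11111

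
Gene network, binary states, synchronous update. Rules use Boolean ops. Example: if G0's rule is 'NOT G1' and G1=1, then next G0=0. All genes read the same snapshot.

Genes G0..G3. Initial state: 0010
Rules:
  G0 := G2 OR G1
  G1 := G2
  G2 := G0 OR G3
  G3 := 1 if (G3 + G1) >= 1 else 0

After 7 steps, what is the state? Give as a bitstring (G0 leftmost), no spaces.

Step 1: G0=G2|G1=1|0=1 G1=G2=1 G2=G0|G3=0|0=0 G3=(0+0>=1)=0 -> 1100
Step 2: G0=G2|G1=0|1=1 G1=G2=0 G2=G0|G3=1|0=1 G3=(0+1>=1)=1 -> 1011
Step 3: G0=G2|G1=1|0=1 G1=G2=1 G2=G0|G3=1|1=1 G3=(1+0>=1)=1 -> 1111
Step 4: G0=G2|G1=1|1=1 G1=G2=1 G2=G0|G3=1|1=1 G3=(1+1>=1)=1 -> 1111
Step 5: G0=G2|G1=1|1=1 G1=G2=1 G2=G0|G3=1|1=1 G3=(1+1>=1)=1 -> 1111
Step 6: G0=G2|G1=1|1=1 G1=G2=1 G2=G0|G3=1|1=1 G3=(1+1>=1)=1 -> 1111
Step 7: G0=G2|G1=1|1=1 G1=G2=1 G2=G0|G3=1|1=1 G3=(1+1>=1)=1 -> 1111

1111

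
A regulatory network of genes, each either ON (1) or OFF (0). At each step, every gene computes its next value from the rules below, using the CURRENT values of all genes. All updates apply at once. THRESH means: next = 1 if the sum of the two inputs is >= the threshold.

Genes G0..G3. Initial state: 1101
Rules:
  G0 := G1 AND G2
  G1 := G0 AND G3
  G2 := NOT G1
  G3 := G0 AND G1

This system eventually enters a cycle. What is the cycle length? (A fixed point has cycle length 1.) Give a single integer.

Answer: 1

Derivation:
Step 0: 1101
Step 1: G0=G1&G2=1&0=0 G1=G0&G3=1&1=1 G2=NOT G1=NOT 1=0 G3=G0&G1=1&1=1 -> 0101
Step 2: G0=G1&G2=1&0=0 G1=G0&G3=0&1=0 G2=NOT G1=NOT 1=0 G3=G0&G1=0&1=0 -> 0000
Step 3: G0=G1&G2=0&0=0 G1=G0&G3=0&0=0 G2=NOT G1=NOT 0=1 G3=G0&G1=0&0=0 -> 0010
Step 4: G0=G1&G2=0&1=0 G1=G0&G3=0&0=0 G2=NOT G1=NOT 0=1 G3=G0&G1=0&0=0 -> 0010
State from step 4 equals state from step 3 -> cycle length 1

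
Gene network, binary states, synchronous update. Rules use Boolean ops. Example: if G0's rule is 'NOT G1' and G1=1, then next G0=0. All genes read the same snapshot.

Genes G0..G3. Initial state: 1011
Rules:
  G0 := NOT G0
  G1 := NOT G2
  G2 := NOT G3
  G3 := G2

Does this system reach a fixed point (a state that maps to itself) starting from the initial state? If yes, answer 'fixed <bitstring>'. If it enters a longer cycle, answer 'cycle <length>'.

Step 0: 1011
Step 1: G0=NOT G0=NOT 1=0 G1=NOT G2=NOT 1=0 G2=NOT G3=NOT 1=0 G3=G2=1 -> 0001
Step 2: G0=NOT G0=NOT 0=1 G1=NOT G2=NOT 0=1 G2=NOT G3=NOT 1=0 G3=G2=0 -> 1100
Step 3: G0=NOT G0=NOT 1=0 G1=NOT G2=NOT 0=1 G2=NOT G3=NOT 0=1 G3=G2=0 -> 0110
Step 4: G0=NOT G0=NOT 0=1 G1=NOT G2=NOT 1=0 G2=NOT G3=NOT 0=1 G3=G2=1 -> 1011
Cycle of length 4 starting at step 0 -> no fixed point

Answer: cycle 4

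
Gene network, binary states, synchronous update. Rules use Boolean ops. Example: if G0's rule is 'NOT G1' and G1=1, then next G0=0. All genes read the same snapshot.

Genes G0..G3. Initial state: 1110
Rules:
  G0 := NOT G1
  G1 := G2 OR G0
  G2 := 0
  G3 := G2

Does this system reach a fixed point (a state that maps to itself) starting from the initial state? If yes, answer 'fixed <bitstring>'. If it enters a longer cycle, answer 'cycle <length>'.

Step 0: 1110
Step 1: G0=NOT G1=NOT 1=0 G1=G2|G0=1|1=1 G2=0(const) G3=G2=1 -> 0101
Step 2: G0=NOT G1=NOT 1=0 G1=G2|G0=0|0=0 G2=0(const) G3=G2=0 -> 0000
Step 3: G0=NOT G1=NOT 0=1 G1=G2|G0=0|0=0 G2=0(const) G3=G2=0 -> 1000
Step 4: G0=NOT G1=NOT 0=1 G1=G2|G0=0|1=1 G2=0(const) G3=G2=0 -> 1100
Step 5: G0=NOT G1=NOT 1=0 G1=G2|G0=0|1=1 G2=0(const) G3=G2=0 -> 0100
Step 6: G0=NOT G1=NOT 1=0 G1=G2|G0=0|0=0 G2=0(const) G3=G2=0 -> 0000
Cycle of length 4 starting at step 2 -> no fixed point

Answer: cycle 4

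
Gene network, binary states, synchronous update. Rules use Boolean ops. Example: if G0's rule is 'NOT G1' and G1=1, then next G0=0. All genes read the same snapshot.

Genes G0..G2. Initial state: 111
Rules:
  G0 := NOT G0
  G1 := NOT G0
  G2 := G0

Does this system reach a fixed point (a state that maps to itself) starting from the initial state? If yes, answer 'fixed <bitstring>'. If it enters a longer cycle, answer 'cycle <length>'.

Answer: cycle 2

Derivation:
Step 0: 111
Step 1: G0=NOT G0=NOT 1=0 G1=NOT G0=NOT 1=0 G2=G0=1 -> 001
Step 2: G0=NOT G0=NOT 0=1 G1=NOT G0=NOT 0=1 G2=G0=0 -> 110
Step 3: G0=NOT G0=NOT 1=0 G1=NOT G0=NOT 1=0 G2=G0=1 -> 001
Cycle of length 2 starting at step 1 -> no fixed point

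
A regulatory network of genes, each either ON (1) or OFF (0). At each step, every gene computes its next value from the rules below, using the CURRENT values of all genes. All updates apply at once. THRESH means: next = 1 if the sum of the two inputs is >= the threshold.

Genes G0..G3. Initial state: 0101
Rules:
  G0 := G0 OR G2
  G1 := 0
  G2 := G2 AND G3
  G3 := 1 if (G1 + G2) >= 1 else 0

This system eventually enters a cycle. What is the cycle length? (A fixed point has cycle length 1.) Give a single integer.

Step 0: 0101
Step 1: G0=G0|G2=0|0=0 G1=0(const) G2=G2&G3=0&1=0 G3=(1+0>=1)=1 -> 0001
Step 2: G0=G0|G2=0|0=0 G1=0(const) G2=G2&G3=0&1=0 G3=(0+0>=1)=0 -> 0000
Step 3: G0=G0|G2=0|0=0 G1=0(const) G2=G2&G3=0&0=0 G3=(0+0>=1)=0 -> 0000
State from step 3 equals state from step 2 -> cycle length 1

Answer: 1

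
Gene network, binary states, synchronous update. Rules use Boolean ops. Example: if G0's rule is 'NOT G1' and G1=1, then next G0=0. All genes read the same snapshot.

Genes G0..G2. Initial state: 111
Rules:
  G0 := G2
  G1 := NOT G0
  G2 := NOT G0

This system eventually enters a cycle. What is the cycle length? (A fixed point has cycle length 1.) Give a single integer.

Answer: 4

Derivation:
Step 0: 111
Step 1: G0=G2=1 G1=NOT G0=NOT 1=0 G2=NOT G0=NOT 1=0 -> 100
Step 2: G0=G2=0 G1=NOT G0=NOT 1=0 G2=NOT G0=NOT 1=0 -> 000
Step 3: G0=G2=0 G1=NOT G0=NOT 0=1 G2=NOT G0=NOT 0=1 -> 011
Step 4: G0=G2=1 G1=NOT G0=NOT 0=1 G2=NOT G0=NOT 0=1 -> 111
State from step 4 equals state from step 0 -> cycle length 4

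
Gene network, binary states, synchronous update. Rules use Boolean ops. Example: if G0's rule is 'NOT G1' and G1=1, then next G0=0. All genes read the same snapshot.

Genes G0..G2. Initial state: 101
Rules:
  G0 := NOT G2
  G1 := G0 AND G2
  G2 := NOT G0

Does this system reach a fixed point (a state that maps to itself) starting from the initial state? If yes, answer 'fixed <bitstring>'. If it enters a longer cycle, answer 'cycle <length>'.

Step 0: 101
Step 1: G0=NOT G2=NOT 1=0 G1=G0&G2=1&1=1 G2=NOT G0=NOT 1=0 -> 010
Step 2: G0=NOT G2=NOT 0=1 G1=G0&G2=0&0=0 G2=NOT G0=NOT 0=1 -> 101
Cycle of length 2 starting at step 0 -> no fixed point

Answer: cycle 2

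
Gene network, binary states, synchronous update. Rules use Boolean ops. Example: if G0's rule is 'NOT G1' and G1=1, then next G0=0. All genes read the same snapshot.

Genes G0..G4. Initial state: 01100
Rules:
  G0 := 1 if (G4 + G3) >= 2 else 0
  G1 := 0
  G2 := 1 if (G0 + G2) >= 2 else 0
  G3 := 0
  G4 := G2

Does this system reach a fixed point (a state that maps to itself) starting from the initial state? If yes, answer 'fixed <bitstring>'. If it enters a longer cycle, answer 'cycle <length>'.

Answer: fixed 00000

Derivation:
Step 0: 01100
Step 1: G0=(0+0>=2)=0 G1=0(const) G2=(0+1>=2)=0 G3=0(const) G4=G2=1 -> 00001
Step 2: G0=(1+0>=2)=0 G1=0(const) G2=(0+0>=2)=0 G3=0(const) G4=G2=0 -> 00000
Step 3: G0=(0+0>=2)=0 G1=0(const) G2=(0+0>=2)=0 G3=0(const) G4=G2=0 -> 00000
Fixed point reached at step 2: 00000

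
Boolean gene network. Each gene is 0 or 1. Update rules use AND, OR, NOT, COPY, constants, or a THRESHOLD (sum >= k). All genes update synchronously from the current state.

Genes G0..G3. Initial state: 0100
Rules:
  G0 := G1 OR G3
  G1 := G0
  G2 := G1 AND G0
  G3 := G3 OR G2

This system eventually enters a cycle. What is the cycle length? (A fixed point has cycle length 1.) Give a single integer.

Step 0: 0100
Step 1: G0=G1|G3=1|0=1 G1=G0=0 G2=G1&G0=1&0=0 G3=G3|G2=0|0=0 -> 1000
Step 2: G0=G1|G3=0|0=0 G1=G0=1 G2=G1&G0=0&1=0 G3=G3|G2=0|0=0 -> 0100
State from step 2 equals state from step 0 -> cycle length 2

Answer: 2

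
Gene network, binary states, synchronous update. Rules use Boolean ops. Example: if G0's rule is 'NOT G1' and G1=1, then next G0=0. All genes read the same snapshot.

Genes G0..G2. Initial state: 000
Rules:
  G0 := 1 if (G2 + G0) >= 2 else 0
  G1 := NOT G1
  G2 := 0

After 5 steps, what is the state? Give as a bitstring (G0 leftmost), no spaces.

Step 1: G0=(0+0>=2)=0 G1=NOT G1=NOT 0=1 G2=0(const) -> 010
Step 2: G0=(0+0>=2)=0 G1=NOT G1=NOT 1=0 G2=0(const) -> 000
Step 3: G0=(0+0>=2)=0 G1=NOT G1=NOT 0=1 G2=0(const) -> 010
Step 4: G0=(0+0>=2)=0 G1=NOT G1=NOT 1=0 G2=0(const) -> 000
Step 5: G0=(0+0>=2)=0 G1=NOT G1=NOT 0=1 G2=0(const) -> 010

010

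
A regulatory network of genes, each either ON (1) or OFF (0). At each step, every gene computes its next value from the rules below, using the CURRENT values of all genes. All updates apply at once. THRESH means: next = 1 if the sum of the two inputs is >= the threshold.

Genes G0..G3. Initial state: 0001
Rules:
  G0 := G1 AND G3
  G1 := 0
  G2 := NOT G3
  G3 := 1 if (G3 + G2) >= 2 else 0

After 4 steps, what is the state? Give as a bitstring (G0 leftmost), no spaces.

Step 1: G0=G1&G3=0&1=0 G1=0(const) G2=NOT G3=NOT 1=0 G3=(1+0>=2)=0 -> 0000
Step 2: G0=G1&G3=0&0=0 G1=0(const) G2=NOT G3=NOT 0=1 G3=(0+0>=2)=0 -> 0010
Step 3: G0=G1&G3=0&0=0 G1=0(const) G2=NOT G3=NOT 0=1 G3=(0+1>=2)=0 -> 0010
Step 4: G0=G1&G3=0&0=0 G1=0(const) G2=NOT G3=NOT 0=1 G3=(0+1>=2)=0 -> 0010

0010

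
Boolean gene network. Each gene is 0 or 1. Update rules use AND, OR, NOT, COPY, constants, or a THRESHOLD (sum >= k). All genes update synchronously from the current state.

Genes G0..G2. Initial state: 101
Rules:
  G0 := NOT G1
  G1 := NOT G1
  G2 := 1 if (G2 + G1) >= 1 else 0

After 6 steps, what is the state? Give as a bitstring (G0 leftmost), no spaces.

Step 1: G0=NOT G1=NOT 0=1 G1=NOT G1=NOT 0=1 G2=(1+0>=1)=1 -> 111
Step 2: G0=NOT G1=NOT 1=0 G1=NOT G1=NOT 1=0 G2=(1+1>=1)=1 -> 001
Step 3: G0=NOT G1=NOT 0=1 G1=NOT G1=NOT 0=1 G2=(1+0>=1)=1 -> 111
Step 4: G0=NOT G1=NOT 1=0 G1=NOT G1=NOT 1=0 G2=(1+1>=1)=1 -> 001
Step 5: G0=NOT G1=NOT 0=1 G1=NOT G1=NOT 0=1 G2=(1+0>=1)=1 -> 111
Step 6: G0=NOT G1=NOT 1=0 G1=NOT G1=NOT 1=0 G2=(1+1>=1)=1 -> 001

001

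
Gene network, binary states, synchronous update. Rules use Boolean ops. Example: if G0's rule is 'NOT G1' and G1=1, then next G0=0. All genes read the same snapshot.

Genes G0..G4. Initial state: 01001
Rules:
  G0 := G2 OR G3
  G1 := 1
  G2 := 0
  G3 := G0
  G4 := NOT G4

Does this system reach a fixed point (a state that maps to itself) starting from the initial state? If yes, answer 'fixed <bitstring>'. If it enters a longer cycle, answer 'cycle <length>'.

Answer: cycle 2

Derivation:
Step 0: 01001
Step 1: G0=G2|G3=0|0=0 G1=1(const) G2=0(const) G3=G0=0 G4=NOT G4=NOT 1=0 -> 01000
Step 2: G0=G2|G3=0|0=0 G1=1(const) G2=0(const) G3=G0=0 G4=NOT G4=NOT 0=1 -> 01001
Cycle of length 2 starting at step 0 -> no fixed point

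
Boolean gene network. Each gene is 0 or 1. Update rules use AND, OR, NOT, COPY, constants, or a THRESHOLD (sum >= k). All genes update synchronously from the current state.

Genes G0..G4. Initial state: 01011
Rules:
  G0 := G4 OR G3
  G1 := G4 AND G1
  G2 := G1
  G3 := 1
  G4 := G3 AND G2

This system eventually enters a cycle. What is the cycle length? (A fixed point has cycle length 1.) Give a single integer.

Step 0: 01011
Step 1: G0=G4|G3=1|1=1 G1=G4&G1=1&1=1 G2=G1=1 G3=1(const) G4=G3&G2=1&0=0 -> 11110
Step 2: G0=G4|G3=0|1=1 G1=G4&G1=0&1=0 G2=G1=1 G3=1(const) G4=G3&G2=1&1=1 -> 10111
Step 3: G0=G4|G3=1|1=1 G1=G4&G1=1&0=0 G2=G1=0 G3=1(const) G4=G3&G2=1&1=1 -> 10011
Step 4: G0=G4|G3=1|1=1 G1=G4&G1=1&0=0 G2=G1=0 G3=1(const) G4=G3&G2=1&0=0 -> 10010
Step 5: G0=G4|G3=0|1=1 G1=G4&G1=0&0=0 G2=G1=0 G3=1(const) G4=G3&G2=1&0=0 -> 10010
State from step 5 equals state from step 4 -> cycle length 1

Answer: 1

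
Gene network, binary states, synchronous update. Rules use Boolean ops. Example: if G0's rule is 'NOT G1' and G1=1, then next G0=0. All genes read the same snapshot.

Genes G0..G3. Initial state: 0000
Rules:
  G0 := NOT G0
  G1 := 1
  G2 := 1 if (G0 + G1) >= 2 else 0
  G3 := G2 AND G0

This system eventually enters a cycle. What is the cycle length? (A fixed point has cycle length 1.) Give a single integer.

Step 0: 0000
Step 1: G0=NOT G0=NOT 0=1 G1=1(const) G2=(0+0>=2)=0 G3=G2&G0=0&0=0 -> 1100
Step 2: G0=NOT G0=NOT 1=0 G1=1(const) G2=(1+1>=2)=1 G3=G2&G0=0&1=0 -> 0110
Step 3: G0=NOT G0=NOT 0=1 G1=1(const) G2=(0+1>=2)=0 G3=G2&G0=1&0=0 -> 1100
State from step 3 equals state from step 1 -> cycle length 2

Answer: 2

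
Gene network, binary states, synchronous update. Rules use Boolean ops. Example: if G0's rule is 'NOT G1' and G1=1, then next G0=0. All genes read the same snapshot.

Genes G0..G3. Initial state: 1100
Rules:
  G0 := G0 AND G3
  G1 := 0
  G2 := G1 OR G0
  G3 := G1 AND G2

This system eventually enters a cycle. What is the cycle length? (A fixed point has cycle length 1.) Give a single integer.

Answer: 1

Derivation:
Step 0: 1100
Step 1: G0=G0&G3=1&0=0 G1=0(const) G2=G1|G0=1|1=1 G3=G1&G2=1&0=0 -> 0010
Step 2: G0=G0&G3=0&0=0 G1=0(const) G2=G1|G0=0|0=0 G3=G1&G2=0&1=0 -> 0000
Step 3: G0=G0&G3=0&0=0 G1=0(const) G2=G1|G0=0|0=0 G3=G1&G2=0&0=0 -> 0000
State from step 3 equals state from step 2 -> cycle length 1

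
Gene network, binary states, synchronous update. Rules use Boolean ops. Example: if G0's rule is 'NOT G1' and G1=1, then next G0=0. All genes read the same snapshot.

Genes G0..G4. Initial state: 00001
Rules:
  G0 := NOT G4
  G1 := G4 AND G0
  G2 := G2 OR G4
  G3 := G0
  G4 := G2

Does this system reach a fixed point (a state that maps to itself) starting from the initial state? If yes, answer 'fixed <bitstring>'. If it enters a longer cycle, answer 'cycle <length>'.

Answer: fixed 00101

Derivation:
Step 0: 00001
Step 1: G0=NOT G4=NOT 1=0 G1=G4&G0=1&0=0 G2=G2|G4=0|1=1 G3=G0=0 G4=G2=0 -> 00100
Step 2: G0=NOT G4=NOT 0=1 G1=G4&G0=0&0=0 G2=G2|G4=1|0=1 G3=G0=0 G4=G2=1 -> 10101
Step 3: G0=NOT G4=NOT 1=0 G1=G4&G0=1&1=1 G2=G2|G4=1|1=1 G3=G0=1 G4=G2=1 -> 01111
Step 4: G0=NOT G4=NOT 1=0 G1=G4&G0=1&0=0 G2=G2|G4=1|1=1 G3=G0=0 G4=G2=1 -> 00101
Step 5: G0=NOT G4=NOT 1=0 G1=G4&G0=1&0=0 G2=G2|G4=1|1=1 G3=G0=0 G4=G2=1 -> 00101
Fixed point reached at step 4: 00101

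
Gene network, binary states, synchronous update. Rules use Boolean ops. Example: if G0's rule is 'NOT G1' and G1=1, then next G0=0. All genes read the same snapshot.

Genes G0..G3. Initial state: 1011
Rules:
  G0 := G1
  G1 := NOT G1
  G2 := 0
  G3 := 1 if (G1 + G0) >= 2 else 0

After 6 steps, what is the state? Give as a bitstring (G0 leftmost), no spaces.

Step 1: G0=G1=0 G1=NOT G1=NOT 0=1 G2=0(const) G3=(0+1>=2)=0 -> 0100
Step 2: G0=G1=1 G1=NOT G1=NOT 1=0 G2=0(const) G3=(1+0>=2)=0 -> 1000
Step 3: G0=G1=0 G1=NOT G1=NOT 0=1 G2=0(const) G3=(0+1>=2)=0 -> 0100
Step 4: G0=G1=1 G1=NOT G1=NOT 1=0 G2=0(const) G3=(1+0>=2)=0 -> 1000
Step 5: G0=G1=0 G1=NOT G1=NOT 0=1 G2=0(const) G3=(0+1>=2)=0 -> 0100
Step 6: G0=G1=1 G1=NOT G1=NOT 1=0 G2=0(const) G3=(1+0>=2)=0 -> 1000

1000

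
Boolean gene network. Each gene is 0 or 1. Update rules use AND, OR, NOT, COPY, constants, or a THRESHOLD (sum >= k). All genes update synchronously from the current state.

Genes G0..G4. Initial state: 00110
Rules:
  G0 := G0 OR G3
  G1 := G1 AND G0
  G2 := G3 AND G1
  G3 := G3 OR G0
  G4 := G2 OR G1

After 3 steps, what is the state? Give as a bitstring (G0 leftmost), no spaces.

Step 1: G0=G0|G3=0|1=1 G1=G1&G0=0&0=0 G2=G3&G1=1&0=0 G3=G3|G0=1|0=1 G4=G2|G1=1|0=1 -> 10011
Step 2: G0=G0|G3=1|1=1 G1=G1&G0=0&1=0 G2=G3&G1=1&0=0 G3=G3|G0=1|1=1 G4=G2|G1=0|0=0 -> 10010
Step 3: G0=G0|G3=1|1=1 G1=G1&G0=0&1=0 G2=G3&G1=1&0=0 G3=G3|G0=1|1=1 G4=G2|G1=0|0=0 -> 10010

10010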